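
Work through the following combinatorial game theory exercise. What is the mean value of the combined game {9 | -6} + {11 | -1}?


G1 = {9 | -6}, G2 = {11 | -1}
Each is a switch {a | b} with numbers a > b; its mean value is (a + b)/2, and mean value is additive over game sums: m(G1 + G2) = m(G1) + m(G2).
Mean of G1 = (9 + (-6))/2 = 3/2 = 3/2
Mean of G2 = (11 + (-1))/2 = 10/2 = 5
Mean of G1 + G2 = 3/2 + 5 = 13/2

13/2


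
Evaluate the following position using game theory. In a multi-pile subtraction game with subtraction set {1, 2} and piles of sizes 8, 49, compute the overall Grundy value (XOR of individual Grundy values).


Subtraction set: {1, 2}
For this subtraction set, G(n) = n mod 3 (period = max + 1 = 3).
Pile 1 (size 8): G(8) = 8 mod 3 = 2
Pile 2 (size 49): G(49) = 49 mod 3 = 1
Total Grundy value = XOR of all: 2 XOR 1 = 3

3


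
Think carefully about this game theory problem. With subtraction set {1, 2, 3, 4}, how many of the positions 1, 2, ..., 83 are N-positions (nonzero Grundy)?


Subtraction set S = {1, 2, 3, 4}, so G(n) = n mod 5.
G(n) = 0 when n is a multiple of 5.
Multiples of 5 in [1, 83]: 16
N-positions (nonzero Grundy) = 83 - 16 = 67

67


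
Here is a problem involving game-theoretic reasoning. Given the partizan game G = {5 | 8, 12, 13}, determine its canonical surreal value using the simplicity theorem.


Left options: {5}, max = 5
Right options: {8, 12, 13}, min = 8
All options are numbers and max(Left) < min(Right), so by the simplicity theorem the value is the simplest (earliest-born) number strictly between 5 and 8.
Integers 6 through 7 all lie strictly between 5 and 8.
Among integers, the simplest (lowest birthday = smallest |n|; 0 is born on day 0, +-n on day n) is 6.
No non-integer in the interval can be simpler: if x is a non-integer in the interval, then floor(x) or ceil(x) also lies in the interval (the interval contains an integer), and both are proper prefixes of x's sign expansion, i.e. born earlier. So the game value is 6.
Game value = 6

6


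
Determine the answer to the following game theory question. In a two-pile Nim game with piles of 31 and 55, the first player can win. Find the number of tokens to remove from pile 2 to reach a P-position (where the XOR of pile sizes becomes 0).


Piles: 31 and 55
Current XOR: 31 XOR 55 = 40 (non-zero, so this is an N-position).
To make the XOR zero, we need to find a move that balances the piles.
For pile 2 (size 55): target = 55 XOR 40 = 31
We reduce pile 2 from 55 to 31.
Tokens removed: 55 - 31 = 24
Verification: 31 XOR 31 = 0

24


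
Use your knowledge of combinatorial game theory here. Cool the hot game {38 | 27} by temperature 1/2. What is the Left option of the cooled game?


Original game: {38 | 27} (a switch {a | b} with a > b).
Cooling by t (for t below the temperature (a - b)/2 = 11/2) taxes each move by t: {a | b} cooled by t is {a - t | b + t}.
Cooling amount: t = 1/2
Cooled Left option: 38 - 1/2 = 75/2
Cooled Right option: 27 + 1/2 = 55/2
Cooled game: {75/2 | 55/2}
Left option = 75/2

75/2


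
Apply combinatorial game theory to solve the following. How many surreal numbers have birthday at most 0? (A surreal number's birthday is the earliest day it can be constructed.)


Day 0: {|} = 0 is born. Count = 1.
Day n: the number of surreal numbers born by day n is 2^(n+1) - 1.
By day 0: 2^1 - 1 = 1
By day 0: 1 surreal numbers.

1


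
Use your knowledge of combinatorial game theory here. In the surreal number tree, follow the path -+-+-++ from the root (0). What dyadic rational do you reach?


Sign expansion: -+-+-++
Rule: track bounds (lo, hi), initially (-inf, +inf). On '+', the current value becomes lo and we move to the simplest number in (value, hi): value + 1 if hi = +inf, otherwise the midpoint (value + hi)/2. On '-', the current value becomes hi and we move to value - 1 if lo = -inf, otherwise the midpoint (lo + value)/2.
Start at 0.
Step 1: sign = -, move left. Bounds: (-inf, 0). Value = -1
Step 2: sign = +, move right. Bounds: (-1, 0). Value = -1/2
Step 3: sign = -, move left. Bounds: (-1, -1/2). Value = -3/4
Step 4: sign = +, move right. Bounds: (-3/4, -1/2). Value = -5/8
Step 5: sign = -, move left. Bounds: (-3/4, -5/8). Value = -11/16
Step 6: sign = +, move right. Bounds: (-11/16, -5/8). Value = -21/32
Step 7: sign = +, move right. Bounds: (-21/32, -5/8). Value = -41/64
The surreal number with sign expansion -+-+-++ is -41/64.

-41/64


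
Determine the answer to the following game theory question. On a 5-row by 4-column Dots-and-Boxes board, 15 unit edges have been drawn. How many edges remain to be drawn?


Grid: 5 x 4 boxes, i.e. 6 rows and 5 columns of dots.
Horizontal edges: (rows + 1) * cols = 6 * 4 = 24
Vertical edges: rows * (cols + 1) = 5 * 5 = 25
Total edges: 24 + 25 = 49
Edges drawn: 15
Remaining: 49 - 15 = 34

34


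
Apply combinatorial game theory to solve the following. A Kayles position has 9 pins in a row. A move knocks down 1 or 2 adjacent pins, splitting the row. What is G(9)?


Kayles: a move removes 1 or 2 adjacent pins from a contiguous row.
Removing pins from a row of k leaves two independent rows (a, b) with a + b = k - 1 (one pin) or a + b = k - 2 (two pins); an end removal gives a = 0.
By Sprague-Grundy, G(k) = mex{ G(a) XOR G(b) } over all these splits. G(0) = 0.
G(1): splits (0,0):0^0=0 -> mex({0}) = 1
G(2): splits (0,1):0^1=1 (0,0):0^0=0 -> mex({0, 1}) = 2
G(3): splits (0,2):0^2=2 (1,1):1^1=0 (0,1):0^1=1 -> mex({0, 1, 2}) = 3
G(4): splits (0,3):0^3=3 (1,2):1^2=3 (0,2):0^2=2 (1,1):1^1=0 -> mex({0, 2, 3}) = 1
G(5): splits (0,4):0^1=1 (1,3):1^3=2 (2,2):2^2=0 (0,3):0^3=3 (1,2):1^2=3 -> mex({0, 1, 2, 3}) = 4
G(6) = mex({0, 1, 2, 4}) = 3
G(7) = mex({0, 1, 3, 4, 5}) = 2
G(8) = mex({0, 2, 3, 5, 6}) = 1
G(9) = mex({0, 1, 2, 3, 6, 7}) = 4
Therefore G(9) = 4.

4


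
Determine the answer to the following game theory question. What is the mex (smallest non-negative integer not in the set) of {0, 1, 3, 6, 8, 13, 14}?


Set = {0, 1, 3, 6, 8, 13, 14}
0 is in the set.
1 is in the set.
2 is NOT in the set. This is the mex.
mex = 2

2


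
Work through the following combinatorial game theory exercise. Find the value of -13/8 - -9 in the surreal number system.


x = -13/8, y = -9
Converting to common denominator: 8
x = -13/8, y = -72/8
x - y = -13/8 - -9 = 59/8

59/8


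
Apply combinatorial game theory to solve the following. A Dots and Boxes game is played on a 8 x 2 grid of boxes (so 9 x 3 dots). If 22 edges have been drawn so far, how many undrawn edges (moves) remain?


Grid: 8 x 2 boxes, i.e. 9 rows and 3 columns of dots.
Horizontal edges: (rows + 1) * cols = 9 * 2 = 18
Vertical edges: rows * (cols + 1) = 8 * 3 = 24
Total edges: 18 + 24 = 42
Edges drawn: 22
Remaining: 42 - 22 = 20

20


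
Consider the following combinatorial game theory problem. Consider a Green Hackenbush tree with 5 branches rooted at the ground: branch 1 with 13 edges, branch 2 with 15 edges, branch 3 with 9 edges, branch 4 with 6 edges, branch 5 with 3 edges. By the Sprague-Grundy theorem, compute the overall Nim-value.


The tree has 5 branches from the ground vertex.
In Green Hackenbush, the Nim-value of a simple path of length k is k.
Branch 1: length 13, Nim-value = 13
Branch 2: length 15, Nim-value = 15
Branch 3: length 9, Nim-value = 9
Branch 4: length 6, Nim-value = 6
Branch 5: length 3, Nim-value = 3
Total Nim-value = XOR of all branch values:
0 XOR 13 = 13
13 XOR 15 = 2
2 XOR 9 = 11
11 XOR 6 = 13
13 XOR 3 = 14
Nim-value of the tree = 14

14


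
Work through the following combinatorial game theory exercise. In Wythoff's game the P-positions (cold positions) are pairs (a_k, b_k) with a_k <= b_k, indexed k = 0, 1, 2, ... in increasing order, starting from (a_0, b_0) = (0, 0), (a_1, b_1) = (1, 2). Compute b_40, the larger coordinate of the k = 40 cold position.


By Wythoff's theorem, a_k = floor(k * phi) and b_k = floor(k * phi^2) = a_k + k, where phi = (1 + sqrt(5))/2 is the golden ratio.
phi = (1 + sqrt(5))/2 = 1.618034
phi^2 = phi + 1 = 2.618034
k = 40
k * phi^2 = 40 * 2.618034 = 104.721360
b_40 = floor(k * phi^2) = 104 (check: a_40 + k = 64 + 40 = 104)

104


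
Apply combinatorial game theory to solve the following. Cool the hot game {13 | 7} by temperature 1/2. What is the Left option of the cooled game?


Original game: {13 | 7} (a switch {a | b} with a > b).
Cooling by t (for t below the temperature (a - b)/2 = 3) taxes each move by t: {a | b} cooled by t is {a - t | b + t}.
Cooling amount: t = 1/2
Cooled Left option: 13 - 1/2 = 25/2
Cooled Right option: 7 + 1/2 = 15/2
Cooled game: {25/2 | 15/2}
Left option = 25/2

25/2


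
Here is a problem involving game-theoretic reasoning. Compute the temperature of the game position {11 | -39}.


The game is {11 | -39}, a switch {a | b} with numbers a > b.
Cooling {a | b} by t gives {a - t | b + t}, which stops being hot when a - t = b + t, i.e. at t = (a - b)/2. So the temperature of a switch is (a - b)/2.
Temperature = (Left option - Right option) / 2
= (11 - (-39)) / 2
= 50 / 2
= 25

25


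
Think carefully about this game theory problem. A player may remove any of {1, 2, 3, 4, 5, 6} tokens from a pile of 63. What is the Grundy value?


The subtraction set is S = {1, 2, 3, 4, 5, 6}.
G(k) = mex{ G(k - s) : s in S, s <= k }. We compute iteratively: G(0) = 0.
G(1) = mex({0}) = 1
G(2) = mex({0, 1}) = 2
G(3) = mex({0, 1, 2}) = 3
G(4) = mex({0, 1, 2, 3}) = 4
G(5) = mex({0, 1, 2, 3, 4}) = 5
G(6) = mex({0, 1, 2, 3, 4, 5}) = 6
G(7) = mex({1, 2, 3, 4, 5, 6}) = 0
G(8) = mex({0, 2, 3, 4, 5, 6}) = 1
G(9) = mex({0, 1, 3, 4, 5, 6}) = 2
G(10) = mex({0, 1, 2, 4, 5, 6}) = 3
G(11) = mex({0, 1, 2, 3, 5, 6}) = 4
G(12) = mex({0, 1, 2, 3, 4, 6}) = 5
Observe that G(7)..G(12) = 0, 1, 2, 3, 4, 5 repeats G(0)..G(5) = 0, 1, 2, 3, 4, 5.
For k >= max(S) = 6, G(k) is determined by the previous 6 values G(k-6)..G(k-1); a window of 6 consecutive values has recurred shifted by 7, so by induction G(k + 7) = G(k) for all k >= 0: the sequence is periodic from the start with period 7.
One period: G(0..6) = 0, 1, 2, 3, 4, 5, 6.
63 mod 7 = 0, so G(63) = G(0) = 0.

0


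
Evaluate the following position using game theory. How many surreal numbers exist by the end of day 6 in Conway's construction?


Day 0: {|} = 0 is born. Count = 1.
Day n: the number of surreal numbers born by day n is 2^(n+1) - 1.
By day 0: 2^1 - 1 = 1
By day 1: 2^2 - 1 = 3
By day 2: 2^3 - 1 = 7
By day 3: 2^4 - 1 = 15
By day 4: 2^5 - 1 = 31
By day 5: 2^6 - 1 = 63
By day 6: 2^7 - 1 = 127
By day 6: 127 surreal numbers.

127


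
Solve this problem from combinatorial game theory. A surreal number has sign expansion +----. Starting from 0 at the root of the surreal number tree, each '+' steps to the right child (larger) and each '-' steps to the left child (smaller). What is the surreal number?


Sign expansion: +----
Rule: track bounds (lo, hi), initially (-inf, +inf). On '+', the current value becomes lo and we move to the simplest number in (value, hi): value + 1 if hi = +inf, otherwise the midpoint (value + hi)/2. On '-', the current value becomes hi and we move to value - 1 if lo = -inf, otherwise the midpoint (lo + value)/2.
Start at 0.
Step 1: sign = +, move right. Bounds: (0, +inf). Value = 1
Step 2: sign = -, move left. Bounds: (0, 1). Value = 1/2
Step 3: sign = -, move left. Bounds: (0, 1/2). Value = 1/4
Step 4: sign = -, move left. Bounds: (0, 1/4). Value = 1/8
Step 5: sign = -, move left. Bounds: (0, 1/8). Value = 1/16
The surreal number with sign expansion +---- is 1/16.

1/16


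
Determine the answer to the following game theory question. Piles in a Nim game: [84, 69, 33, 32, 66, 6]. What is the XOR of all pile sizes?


We need the XOR (exclusive or) of all pile sizes.
After XOR-ing pile 1 (size 84): 0 XOR 84 = 84
After XOR-ing pile 2 (size 69): 84 XOR 69 = 17
After XOR-ing pile 3 (size 33): 17 XOR 33 = 48
After XOR-ing pile 4 (size 32): 48 XOR 32 = 16
After XOR-ing pile 5 (size 66): 16 XOR 66 = 82
After XOR-ing pile 6 (size 6): 82 XOR 6 = 84
The Nim-value of this position is 84.

84


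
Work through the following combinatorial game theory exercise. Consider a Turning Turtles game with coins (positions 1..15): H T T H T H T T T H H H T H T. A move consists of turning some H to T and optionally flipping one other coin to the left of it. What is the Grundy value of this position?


Coins: H T T H T H T T T H H H T H T
Key fact: a single head at position k behaves exactly like a Nim heap of size k (turning it to T and optionally flipping a coin at j < k corresponds to moving the heap from k to j, or to 0), and heads combine as a disjunctive sum (two heads at the same place would cancel, matching j XOR j = 0). So the Nim-value is the XOR of the 1-indexed positions of the heads.
Face-up positions (1-indexed): [1, 4, 6, 10, 11, 12, 14]
XOR 0 with 1: 0 XOR 1 = 1
XOR 1 with 4: 1 XOR 4 = 5
XOR 5 with 6: 5 XOR 6 = 3
XOR 3 with 10: 3 XOR 10 = 9
XOR 9 with 11: 9 XOR 11 = 2
XOR 2 with 12: 2 XOR 12 = 14
XOR 14 with 14: 14 XOR 14 = 0
Nim-value = 0

0


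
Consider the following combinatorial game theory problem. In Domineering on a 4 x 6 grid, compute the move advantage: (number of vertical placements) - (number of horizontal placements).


Board is 4 x 6 (rows x cols).
Left (vertical) placements: (rows-1) * cols = 3 * 6 = 18
Right (horizontal) placements: rows * (cols-1) = 4 * 5 = 20
Advantage = Left - Right = 18 - 20 = -2

-2


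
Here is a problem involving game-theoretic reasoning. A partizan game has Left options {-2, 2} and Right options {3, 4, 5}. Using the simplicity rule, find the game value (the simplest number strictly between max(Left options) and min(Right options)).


Left options: {-2, 2}, max = 2
Right options: {3, 4, 5}, min = 3
All options are numbers and max(Left) < min(Right), so by the simplicity theorem the value is the simplest (earliest-born) number strictly between 2 and 3.
No integer lies strictly between 2 and 3, so the value is the dyadic rational m/2^k in the interval with the smallest k (then m odd); search k = 1, 2, ...:
Denominator 2: 5/2 lies strictly between 2 and 3 -- found.
The simplest number in the interval is 5/2.
Game value = 5/2

5/2


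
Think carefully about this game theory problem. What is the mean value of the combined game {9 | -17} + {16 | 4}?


G1 = {9 | -17}, G2 = {16 | 4}
Each is a switch {a | b} with numbers a > b; its mean value is (a + b)/2, and mean value is additive over game sums: m(G1 + G2) = m(G1) + m(G2).
Mean of G1 = (9 + (-17))/2 = -8/2 = -4
Mean of G2 = (16 + (4))/2 = 20/2 = 10
Mean of G1 + G2 = -4 + 10 = 6

6


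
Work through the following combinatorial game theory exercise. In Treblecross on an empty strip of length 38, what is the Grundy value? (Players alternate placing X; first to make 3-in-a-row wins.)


Treblecross: place X on empty cells; 3-in-a-row wins.
Playing within two cells of an existing X lets the opponent win at once, so sensible play treats the cells i-2..i+2 around each X as dead. The player left with no safe cell loses, so this is a normal-play take-away game on strips of safe cells.
Placing X at cell i (0-indexed) of a strip of k safe cells leaves independent strips of sizes max(0, i-2) and max(0, k-i-3). Hence G(k) = mex{ G(max(0,i-2)) XOR G(max(0,k-i-3)) : 0 <= i < k }, with G(0) = 0.
G(1): splits (0,0):0^0=0 -> mex({0}) = 1
G(2): splits (0,0):0^0=0 -> mex({0}) = 1
G(3): splits (0,0):0^0=0 -> mex({0}) = 1
G(4): splits (0,1):0^1=1 (0,0):0^0=0 -> mex({0, 1}) = 2
G(5): splits (0,2):0^1=1 (0,1):0^1=1 (0,0):0^0=0 -> mex({0, 1}) = 2
G(6) = mex({1}) = 0
G(7) = mex({0, 1, 2}) = 3
G(8) = mex({0, 1, 2}) = 3
G(9) = mex({0, 2}) = 1
G(10) = mex({0, 2, 3}) = 1
G(11) = mex({0, 3}) = 1
G(12) = mex({1, 3}) = 0
G(13) = mex({0, 1, 2, 3}) = 4
G(14) = mex({0, 1, 2}) = 3
G(15) = mex({0, 1, 2}) = 3
G(16) = mex({0, 1, 2, 4}) = 3
G(17) = mex({0, 1, 3, 4}) = 2
G(18) = mex({0, 1, 3, 4}) = 2
G(19) = mex({0, 1, 3, 5}) = 2
G(20) = mex({0, 1, 2, 3, 5}) = 4
G(21) = mex({0, 1, 2, 3, 5}) = 4
G(22) = mex({1, 2, 6}) = 0
G(23) = mex({0, 1, 2, 3, 4, 6}) = 5
G(24) = mex({0, 1, 2, 3, 4}) = 5
G(25) = mex({0, 1, 3, 4, 7}) = 2
G(26) = mex({0, 1, 3, 4, 5, 7}) = 2
G(27) = mex({0, 1, 3, 5}) = 2
G(28) = mex({0, 1, 2, 5}) = 3
G(29) = mex({0, 1, 2, 4, 5, 6}) = 3
G(30) = mex({1, 2, 4, 6}) = 0
G(31) = mex({0, 1, 2, 3, 4, 6}) = 5
G(32) = mex({1, 2, 3, 4, 7}) = 0
G(33) = mex({0, 3, 7}) = 1
G(34) = mex({0, 2, 3, 5, 7}) = 1
G(35) = mex({0, 2, 3, 5, 6}) = 1
G(36) = mex({0, 1, 2, 5, 6}) = 3
G(37) = mex({0, 1, 2, 4, 5, 6}) = 3
G(38) = mex({0, 1, 2, 4}) = 3
Therefore G(38) = 3.

3


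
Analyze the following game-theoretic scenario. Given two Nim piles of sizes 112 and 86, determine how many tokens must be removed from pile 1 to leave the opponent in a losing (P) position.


Piles: 112 and 86
Current XOR: 112 XOR 86 = 38 (non-zero, so this is an N-position).
To make the XOR zero, we need to find a move that balances the piles.
For pile 1 (size 112): target = 112 XOR 38 = 86
We reduce pile 1 from 112 to 86.
Tokens removed: 112 - 86 = 26
Verification: 86 XOR 86 = 0

26


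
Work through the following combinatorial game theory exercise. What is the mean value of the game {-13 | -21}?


Game = {-13 | -21}, a switch {a | b} with numbers a > b.
Its thermograph has left wall a - t and right wall b + t, which meet at t = (a - b)/2, where both equal (a + b)/2. So the mast (mean value) is at (a + b)/2.
Mean = (-13 + (-21))/2 = -34/2 = -17

-17


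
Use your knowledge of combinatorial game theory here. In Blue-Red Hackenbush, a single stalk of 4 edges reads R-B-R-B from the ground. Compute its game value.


Edges (from ground): R-B-R-B
By Berlekamp's sign-expansion rule, a Blue-Red Hackenbush stalk has the value of the surreal number whose sign sequence is the edge sequence with B -> + and R -> -.
Sign sequence: -+-+
Trace the sign expansion in the surreal number tree, starting from 0:
Edge 1: R (sign -) -> bounds (-inf, 0), value = -1
Edge 2: B (sign +) -> bounds (-1, 0), value = -1/2
Edge 3: R (sign -) -> bounds (-1, -1/2), value = -3/4
Edge 4: B (sign +) -> bounds (-3/4, -1/2), value = -5/8
Game value = -5/8

-5/8


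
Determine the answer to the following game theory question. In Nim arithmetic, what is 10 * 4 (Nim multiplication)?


Nim multiplication is bilinear over XOR: (u XOR v) * w = (u*w) XOR (v*w).
So we split each operand into its bit components and XOR the pairwise Nim products.
10 = 2 + 8 (as XOR of powers of 2).
4 = 4 (as XOR of powers of 2).
Using the standard Nim-product table on single bits:
  2*2 = 3,   2*4 = 8,   2*8 = 12,
  4*4 = 6,   4*8 = 11,  8*8 = 13,
and  1*x = x (identity), k*l = l*k (commutative).
Pairwise Nim products:
  2 * 4 = 8
  8 * 4 = 11
XOR them: 8 XOR 11 = 3.
Result: 10 * 4 = 3 (in Nim).

3


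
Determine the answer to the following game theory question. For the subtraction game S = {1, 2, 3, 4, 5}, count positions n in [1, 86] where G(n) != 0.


Subtraction set S = {1, 2, 3, 4, 5}, so G(n) = n mod 6.
G(n) = 0 when n is a multiple of 6.
Multiples of 6 in [1, 86]: 14
N-positions (nonzero Grundy) = 86 - 14 = 72

72


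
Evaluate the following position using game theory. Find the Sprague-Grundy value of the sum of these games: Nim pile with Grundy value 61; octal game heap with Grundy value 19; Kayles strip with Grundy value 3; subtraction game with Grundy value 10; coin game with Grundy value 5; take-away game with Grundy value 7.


By the Sprague-Grundy theorem, the Grundy value of a sum of games is the XOR of individual Grundy values.
Nim pile: Grundy value = 61. Running XOR: 0 XOR 61 = 61
octal game heap: Grundy value = 19. Running XOR: 61 XOR 19 = 46
Kayles strip: Grundy value = 3. Running XOR: 46 XOR 3 = 45
subtraction game: Grundy value = 10. Running XOR: 45 XOR 10 = 39
coin game: Grundy value = 5. Running XOR: 39 XOR 5 = 34
take-away game: Grundy value = 7. Running XOR: 34 XOR 7 = 37
The combined Grundy value is 37.

37


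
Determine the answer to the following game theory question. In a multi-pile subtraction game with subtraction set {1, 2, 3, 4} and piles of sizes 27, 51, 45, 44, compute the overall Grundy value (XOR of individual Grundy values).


Subtraction set: {1, 2, 3, 4}
For this subtraction set, G(n) = n mod 5 (period = max + 1 = 5).
Pile 1 (size 27): G(27) = 27 mod 5 = 2
Pile 2 (size 51): G(51) = 51 mod 5 = 1
Pile 3 (size 45): G(45) = 45 mod 5 = 0
Pile 4 (size 44): G(44) = 44 mod 5 = 4
Total Grundy value = XOR of all: 2 XOR 1 XOR 0 XOR 4 = 7

7


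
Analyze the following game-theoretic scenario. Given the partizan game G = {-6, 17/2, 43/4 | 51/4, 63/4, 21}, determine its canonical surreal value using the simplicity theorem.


Left options: {-6, 17/2, 43/4}, max = 43/4
Right options: {51/4, 63/4, 21}, min = 51/4
All options are numbers and max(Left) < min(Right), so by the simplicity theorem the value is the simplest (earliest-born) number strictly between 43/4 and 51/4.
Integers 11 through 12 all lie strictly between 43/4 and 51/4.
Among integers, the simplest (lowest birthday = smallest |n|; 0 is born on day 0, +-n on day n) is 11.
No non-integer in the interval can be simpler: if x is a non-integer in the interval, then floor(x) or ceil(x) also lies in the interval (the interval contains an integer), and both are proper prefixes of x's sign expansion, i.e. born earlier. So the game value is 11.
Game value = 11

11


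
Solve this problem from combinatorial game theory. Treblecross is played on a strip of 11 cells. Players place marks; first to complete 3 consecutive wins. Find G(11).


Treblecross: place X on empty cells; 3-in-a-row wins.
Playing within two cells of an existing X lets the opponent win at once, so sensible play treats the cells i-2..i+2 around each X as dead. The player left with no safe cell loses, so this is a normal-play take-away game on strips of safe cells.
Placing X at cell i (0-indexed) of a strip of k safe cells leaves independent strips of sizes max(0, i-2) and max(0, k-i-3). Hence G(k) = mex{ G(max(0,i-2)) XOR G(max(0,k-i-3)) : 0 <= i < k }, with G(0) = 0.
G(1): splits (0,0):0^0=0 -> mex({0}) = 1
G(2): splits (0,0):0^0=0 -> mex({0}) = 1
G(3): splits (0,0):0^0=0 -> mex({0}) = 1
G(4): splits (0,1):0^1=1 (0,0):0^0=0 -> mex({0, 1}) = 2
G(5): splits (0,2):0^1=1 (0,1):0^1=1 (0,0):0^0=0 -> mex({0, 1}) = 2
G(6) = mex({1}) = 0
G(7) = mex({0, 1, 2}) = 3
G(8) = mex({0, 1, 2}) = 3
G(9) = mex({0, 2}) = 1
G(10) = mex({0, 2, 3}) = 1
G(11) = mex({0, 3}) = 1
Therefore G(11) = 1.

1


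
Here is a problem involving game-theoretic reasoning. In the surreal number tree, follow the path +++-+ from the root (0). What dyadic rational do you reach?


Sign expansion: +++-+
Rule: track bounds (lo, hi), initially (-inf, +inf). On '+', the current value becomes lo and we move to the simplest number in (value, hi): value + 1 if hi = +inf, otherwise the midpoint (value + hi)/2. On '-', the current value becomes hi and we move to value - 1 if lo = -inf, otherwise the midpoint (lo + value)/2.
Start at 0.
Step 1: sign = +, move right. Bounds: (0, +inf). Value = 1
Step 2: sign = +, move right. Bounds: (1, +inf). Value = 2
Step 3: sign = +, move right. Bounds: (2, +inf). Value = 3
Step 4: sign = -, move left. Bounds: (2, 3). Value = 5/2
Step 5: sign = +, move right. Bounds: (5/2, 3). Value = 11/4
The surreal number with sign expansion +++-+ is 11/4.

11/4


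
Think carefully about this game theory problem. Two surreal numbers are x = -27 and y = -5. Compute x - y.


x = -27, y = -5
x - y = -27 - -5 = -22

-22


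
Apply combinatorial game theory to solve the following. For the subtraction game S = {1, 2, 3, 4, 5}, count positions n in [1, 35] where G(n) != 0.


Subtraction set S = {1, 2, 3, 4, 5}, so G(n) = n mod 6.
G(n) = 0 when n is a multiple of 6.
Multiples of 6 in [1, 35]: 5
N-positions (nonzero Grundy) = 35 - 5 = 30

30


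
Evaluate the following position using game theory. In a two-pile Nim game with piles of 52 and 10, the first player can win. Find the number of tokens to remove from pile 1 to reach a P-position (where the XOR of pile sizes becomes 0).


Piles: 52 and 10
Current XOR: 52 XOR 10 = 62 (non-zero, so this is an N-position).
To make the XOR zero, we need to find a move that balances the piles.
For pile 1 (size 52): target = 52 XOR 62 = 10
We reduce pile 1 from 52 to 10.
Tokens removed: 52 - 10 = 42
Verification: 10 XOR 10 = 0

42


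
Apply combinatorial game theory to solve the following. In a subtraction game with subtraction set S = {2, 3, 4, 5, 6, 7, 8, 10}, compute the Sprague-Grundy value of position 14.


The subtraction set is S = {2, 3, 4, 5, 6, 7, 8, 10}.
G(k) = mex{ G(k - s) : s in S, s <= k }. We compute iteratively: G(0) = 0.
G(1) = mex({}) = 0
G(2) = mex({0}) = 1
G(3) = mex({0}) = 1
G(4) = mex({0, 1}) = 2
G(5) = mex({0, 1}) = 2
G(6) = mex({0, 1, 2}) = 3
G(7) = mex({0, 1, 2}) = 3
G(8) = mex({0, 1, 2, 3}) = 4
G(9) = mex({0, 1, 2, 3}) = 4
G(10) = mex({0, 1, 2, 3, 4}) = 5
G(11) = mex({0, 1, 2, 3, 4}) = 5
G(12) = mex({1, 2, 3, 4, 5}) = 0
G(13) = mex({1, 2, 3, 4, 5}) = 0
G(14) = mex({0, 2, 3, 4, 5}) = 1
Therefore G(14) = 1.

1


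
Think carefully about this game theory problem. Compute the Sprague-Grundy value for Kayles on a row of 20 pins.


Kayles: a move removes 1 or 2 adjacent pins from a contiguous row.
Removing pins from a row of k leaves two independent rows (a, b) with a + b = k - 1 (one pin) or a + b = k - 2 (two pins); an end removal gives a = 0.
By Sprague-Grundy, G(k) = mex{ G(a) XOR G(b) } over all these splits. G(0) = 0.
G(1): splits (0,0):0^0=0 -> mex({0}) = 1
G(2): splits (0,1):0^1=1 (0,0):0^0=0 -> mex({0, 1}) = 2
G(3): splits (0,2):0^2=2 (1,1):1^1=0 (0,1):0^1=1 -> mex({0, 1, 2}) = 3
G(4): splits (0,3):0^3=3 (1,2):1^2=3 (0,2):0^2=2 (1,1):1^1=0 -> mex({0, 2, 3}) = 1
G(5): splits (0,4):0^1=1 (1,3):1^3=2 (2,2):2^2=0 (0,3):0^3=3 (1,2):1^2=3 -> mex({0, 1, 2, 3}) = 4
G(6) = mex({0, 1, 2, 4}) = 3
G(7) = mex({0, 1, 3, 4, 5}) = 2
G(8) = mex({0, 2, 3, 5, 6}) = 1
G(9) = mex({0, 1, 2, 3, 6, 7}) = 4
G(10) = mex({0, 1, 3, 4, 5, 7}) = 2
G(11) = mex({0, 1, 2, 3, 4, 5}) = 6
G(12) = mex({0, 1, 2, 3, 5, 6, 7}) = 4
G(13) = mex({0, 2, 3, 4, 6, 7}) = 1
G(14) = mex({0, 1, 4, 5, 6, 7}) = 2
G(15) = mex({0, 1, 2, 3, 4, 5, 6}) = 7
G(16) = mex({0, 2, 3, 5, 6, 7}) = 1
G(17) = mex({0, 1, 2, 3, 5, 6, 7}) = 4
G(18) = mex({0, 1, 2, 4, 5, 6}) = 3
G(19) = mex({0, 1, 3, 4, 5, 7}) = 2
G(20) = mex({0, 2, 3, 4, 5, 6, 7}) = 1
Therefore G(20) = 1.

1


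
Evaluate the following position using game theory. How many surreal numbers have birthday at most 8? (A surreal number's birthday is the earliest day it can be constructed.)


Day 0: {|} = 0 is born. Count = 1.
Day n: the number of surreal numbers born by day n is 2^(n+1) - 1.
By day 0: 2^1 - 1 = 1
By day 1: 2^2 - 1 = 3
By day 2: 2^3 - 1 = 7
By day 3: 2^4 - 1 = 15
By day 4: 2^5 - 1 = 31
By day 5: 2^6 - 1 = 63
By day 6: 2^7 - 1 = 127
By day 7: 2^8 - 1 = 255
By day 8: 2^9 - 1 = 511
By day 8: 511 surreal numbers.

511


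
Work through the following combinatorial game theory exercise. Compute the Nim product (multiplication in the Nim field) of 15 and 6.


Nim multiplication is bilinear over XOR: (u XOR v) * w = (u*w) XOR (v*w).
So we split each operand into its bit components and XOR the pairwise Nim products.
15 = 1 + 2 + 4 + 8 (as XOR of powers of 2).
6 = 2 + 4 (as XOR of powers of 2).
Using the standard Nim-product table on single bits:
  2*2 = 3,   2*4 = 8,   2*8 = 12,
  4*4 = 6,   4*8 = 11,  8*8 = 13,
and  1*x = x (identity), k*l = l*k (commutative).
Pairwise Nim products:
  1 * 2 = 2
  1 * 4 = 4
  2 * 2 = 3
  2 * 4 = 8
  4 * 2 = 8
  4 * 4 = 6
  8 * 2 = 12
  8 * 4 = 11
XOR them: 2 XOR 4 XOR 3 XOR 8 XOR 8 XOR 6 XOR 12 XOR 11 = 4.
Result: 15 * 6 = 4 (in Nim).

4


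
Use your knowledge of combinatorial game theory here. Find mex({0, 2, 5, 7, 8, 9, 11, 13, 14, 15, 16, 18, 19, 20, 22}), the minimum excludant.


Set = {0, 2, 5, 7, 8, 9, 11, 13, 14, 15, 16, 18, 19, 20, 22}
0 is in the set.
1 is NOT in the set. This is the mex.
mex = 1

1


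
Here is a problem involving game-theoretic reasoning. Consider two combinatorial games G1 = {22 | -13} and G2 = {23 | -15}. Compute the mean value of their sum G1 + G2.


G1 = {22 | -13}, G2 = {23 | -15}
Each is a switch {a | b} with numbers a > b; its mean value is (a + b)/2, and mean value is additive over game sums: m(G1 + G2) = m(G1) + m(G2).
Mean of G1 = (22 + (-13))/2 = 9/2 = 9/2
Mean of G2 = (23 + (-15))/2 = 8/2 = 4
Mean of G1 + G2 = 9/2 + 4 = 17/2

17/2


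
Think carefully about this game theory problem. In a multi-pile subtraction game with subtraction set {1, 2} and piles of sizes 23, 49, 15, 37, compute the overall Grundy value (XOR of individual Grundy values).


Subtraction set: {1, 2}
For this subtraction set, G(n) = n mod 3 (period = max + 1 = 3).
Pile 1 (size 23): G(23) = 23 mod 3 = 2
Pile 2 (size 49): G(49) = 49 mod 3 = 1
Pile 3 (size 15): G(15) = 15 mod 3 = 0
Pile 4 (size 37): G(37) = 37 mod 3 = 1
Total Grundy value = XOR of all: 2 XOR 1 XOR 0 XOR 1 = 2

2


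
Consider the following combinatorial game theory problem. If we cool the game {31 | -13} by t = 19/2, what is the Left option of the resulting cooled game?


Original game: {31 | -13} (a switch {a | b} with a > b).
Cooling by t (for t below the temperature (a - b)/2 = 22) taxes each move by t: {a | b} cooled by t is {a - t | b + t}.
Cooling amount: t = 19/2
Cooled Left option: 31 - 19/2 = 43/2
Cooled Right option: -13 + 19/2 = -7/2
Cooled game: {43/2 | -7/2}
Left option = 43/2

43/2


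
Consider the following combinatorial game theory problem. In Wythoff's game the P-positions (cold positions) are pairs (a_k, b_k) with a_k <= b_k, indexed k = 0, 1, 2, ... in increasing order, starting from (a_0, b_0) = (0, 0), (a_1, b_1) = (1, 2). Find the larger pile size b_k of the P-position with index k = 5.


By Wythoff's theorem, a_k = floor(k * phi) and b_k = floor(k * phi^2) = a_k + k, where phi = (1 + sqrt(5))/2 is the golden ratio.
phi = (1 + sqrt(5))/2 = 1.618034
phi^2 = phi + 1 = 2.618034
k = 5
k * phi^2 = 5 * 2.618034 = 13.090170
b_5 = floor(k * phi^2) = 13 (check: a_5 + k = 8 + 5 = 13)

13


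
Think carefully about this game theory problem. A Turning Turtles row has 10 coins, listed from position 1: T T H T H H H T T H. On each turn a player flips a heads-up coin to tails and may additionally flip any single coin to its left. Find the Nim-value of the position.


Coins: T T H T H H H T T H
Key fact: a single head at position k behaves exactly like a Nim heap of size k (turning it to T and optionally flipping a coin at j < k corresponds to moving the heap from k to j, or to 0), and heads combine as a disjunctive sum (two heads at the same place would cancel, matching j XOR j = 0). So the Nim-value is the XOR of the 1-indexed positions of the heads.
Face-up positions (1-indexed): [3, 5, 6, 7, 10]
XOR 0 with 3: 0 XOR 3 = 3
XOR 3 with 5: 3 XOR 5 = 6
XOR 6 with 6: 6 XOR 6 = 0
XOR 0 with 7: 0 XOR 7 = 7
XOR 7 with 10: 7 XOR 10 = 13
Nim-value = 13

13


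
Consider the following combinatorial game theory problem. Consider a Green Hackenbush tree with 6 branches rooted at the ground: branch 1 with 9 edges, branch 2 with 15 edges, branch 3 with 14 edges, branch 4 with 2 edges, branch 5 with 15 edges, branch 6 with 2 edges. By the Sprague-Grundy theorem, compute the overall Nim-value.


The tree has 6 branches from the ground vertex.
In Green Hackenbush, the Nim-value of a simple path of length k is k.
Branch 1: length 9, Nim-value = 9
Branch 2: length 15, Nim-value = 15
Branch 3: length 14, Nim-value = 14
Branch 4: length 2, Nim-value = 2
Branch 5: length 15, Nim-value = 15
Branch 6: length 2, Nim-value = 2
Total Nim-value = XOR of all branch values:
0 XOR 9 = 9
9 XOR 15 = 6
6 XOR 14 = 8
8 XOR 2 = 10
10 XOR 15 = 5
5 XOR 2 = 7
Nim-value of the tree = 7

7


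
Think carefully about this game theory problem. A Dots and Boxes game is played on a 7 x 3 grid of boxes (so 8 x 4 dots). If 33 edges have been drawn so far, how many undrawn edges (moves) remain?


Grid: 7 x 3 boxes, i.e. 8 rows and 4 columns of dots.
Horizontal edges: (rows + 1) * cols = 8 * 3 = 24
Vertical edges: rows * (cols + 1) = 7 * 4 = 28
Total edges: 24 + 28 = 52
Edges drawn: 33
Remaining: 52 - 33 = 19

19


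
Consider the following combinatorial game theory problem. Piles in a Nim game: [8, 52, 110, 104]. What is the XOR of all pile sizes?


We need the XOR (exclusive or) of all pile sizes.
After XOR-ing pile 1 (size 8): 0 XOR 8 = 8
After XOR-ing pile 2 (size 52): 8 XOR 52 = 60
After XOR-ing pile 3 (size 110): 60 XOR 110 = 82
After XOR-ing pile 4 (size 104): 82 XOR 104 = 58
The Nim-value of this position is 58.

58


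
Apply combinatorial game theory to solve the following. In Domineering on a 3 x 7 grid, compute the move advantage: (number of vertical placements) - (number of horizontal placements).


Board is 3 x 7 (rows x cols).
Left (vertical) placements: (rows-1) * cols = 2 * 7 = 14
Right (horizontal) placements: rows * (cols-1) = 3 * 6 = 18
Advantage = Left - Right = 14 - 18 = -4

-4


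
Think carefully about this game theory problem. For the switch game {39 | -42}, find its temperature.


The game is {39 | -42}, a switch {a | b} with numbers a > b.
Cooling {a | b} by t gives {a - t | b + t}, which stops being hot when a - t = b + t, i.e. at t = (a - b)/2. So the temperature of a switch is (a - b)/2.
Temperature = (Left option - Right option) / 2
= (39 - (-42)) / 2
= 81 / 2
= 81/2

81/2


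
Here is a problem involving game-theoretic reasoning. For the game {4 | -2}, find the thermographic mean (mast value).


Game = {4 | -2}, a switch {a | b} with numbers a > b.
Its thermograph has left wall a - t and right wall b + t, which meet at t = (a - b)/2, where both equal (a + b)/2. So the mast (mean value) is at (a + b)/2.
Mean = (4 + (-2))/2 = 2/2 = 1

1


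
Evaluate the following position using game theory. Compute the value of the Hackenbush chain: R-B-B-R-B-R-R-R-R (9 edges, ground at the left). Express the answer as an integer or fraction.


Edges (from ground): R-B-B-R-B-R-R-R-R
By Berlekamp's sign-expansion rule, a Blue-Red Hackenbush stalk has the value of the surreal number whose sign sequence is the edge sequence with B -> + and R -> -.
Sign sequence: -++-+----
Trace the sign expansion in the surreal number tree, starting from 0:
Edge 1: R (sign -) -> bounds (-inf, 0), value = -1
Edge 2: B (sign +) -> bounds (-1, 0), value = -1/2
Edge 3: B (sign +) -> bounds (-1/2, 0), value = -1/4
Edge 4: R (sign -) -> bounds (-1/2, -1/4), value = -3/8
Edge 5: B (sign +) -> bounds (-3/8, -1/4), value = -5/16
Edge 6: R (sign -) -> bounds (-3/8, -5/16), value = -11/32
Edge 7: R (sign -) -> bounds (-3/8, -11/32), value = -23/64
Edge 8: R (sign -) -> bounds (-3/8, -23/64), value = -47/128
Edge 9: R (sign -) -> bounds (-3/8, -47/128), value = -95/256
Game value = -95/256

-95/256


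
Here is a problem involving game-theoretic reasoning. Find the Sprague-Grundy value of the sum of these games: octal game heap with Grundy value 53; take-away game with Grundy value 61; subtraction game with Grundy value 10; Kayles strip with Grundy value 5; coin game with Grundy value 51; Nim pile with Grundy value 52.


By the Sprague-Grundy theorem, the Grundy value of a sum of games is the XOR of individual Grundy values.
octal game heap: Grundy value = 53. Running XOR: 0 XOR 53 = 53
take-away game: Grundy value = 61. Running XOR: 53 XOR 61 = 8
subtraction game: Grundy value = 10. Running XOR: 8 XOR 10 = 2
Kayles strip: Grundy value = 5. Running XOR: 2 XOR 5 = 7
coin game: Grundy value = 51. Running XOR: 7 XOR 51 = 52
Nim pile: Grundy value = 52. Running XOR: 52 XOR 52 = 0
The combined Grundy value is 0.

0


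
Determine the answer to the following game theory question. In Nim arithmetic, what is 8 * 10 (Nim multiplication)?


Nim multiplication is bilinear over XOR: (u XOR v) * w = (u*w) XOR (v*w).
So we split each operand into its bit components and XOR the pairwise Nim products.
8 = 8 (as XOR of powers of 2).
10 = 2 + 8 (as XOR of powers of 2).
Using the standard Nim-product table on single bits:
  2*2 = 3,   2*4 = 8,   2*8 = 12,
  4*4 = 6,   4*8 = 11,  8*8 = 13,
and  1*x = x (identity), k*l = l*k (commutative).
Pairwise Nim products:
  8 * 2 = 12
  8 * 8 = 13
XOR them: 12 XOR 13 = 1.
Result: 8 * 10 = 1 (in Nim).

1


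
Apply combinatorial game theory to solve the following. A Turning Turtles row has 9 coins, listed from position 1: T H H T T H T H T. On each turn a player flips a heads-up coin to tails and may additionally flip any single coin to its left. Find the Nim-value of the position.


Coins: T H H T T H T H T
Key fact: a single head at position k behaves exactly like a Nim heap of size k (turning it to T and optionally flipping a coin at j < k corresponds to moving the heap from k to j, or to 0), and heads combine as a disjunctive sum (two heads at the same place would cancel, matching j XOR j = 0). So the Nim-value is the XOR of the 1-indexed positions of the heads.
Face-up positions (1-indexed): [2, 3, 6, 8]
XOR 0 with 2: 0 XOR 2 = 2
XOR 2 with 3: 2 XOR 3 = 1
XOR 1 with 6: 1 XOR 6 = 7
XOR 7 with 8: 7 XOR 8 = 15
Nim-value = 15

15


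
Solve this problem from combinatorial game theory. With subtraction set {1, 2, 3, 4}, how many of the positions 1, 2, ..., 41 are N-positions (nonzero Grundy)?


Subtraction set S = {1, 2, 3, 4}, so G(n) = n mod 5.
G(n) = 0 when n is a multiple of 5.
Multiples of 5 in [1, 41]: 8
N-positions (nonzero Grundy) = 41 - 8 = 33

33


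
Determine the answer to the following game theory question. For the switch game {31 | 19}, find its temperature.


The game is {31 | 19}, a switch {a | b} with numbers a > b.
Cooling {a | b} by t gives {a - t | b + t}, which stops being hot when a - t = b + t, i.e. at t = (a - b)/2. So the temperature of a switch is (a - b)/2.
Temperature = (Left option - Right option) / 2
= (31 - (19)) / 2
= 12 / 2
= 6

6


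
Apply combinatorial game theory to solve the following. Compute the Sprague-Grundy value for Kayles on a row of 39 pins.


Kayles: a move removes 1 or 2 adjacent pins from a contiguous row.
Removing pins from a row of k leaves two independent rows (a, b) with a + b = k - 1 (one pin) or a + b = k - 2 (two pins); an end removal gives a = 0.
By Sprague-Grundy, G(k) = mex{ G(a) XOR G(b) } over all these splits. G(0) = 0.
G(1): splits (0,0):0^0=0 -> mex({0}) = 1
G(2): splits (0,1):0^1=1 (0,0):0^0=0 -> mex({0, 1}) = 2
G(3): splits (0,2):0^2=2 (1,1):1^1=0 (0,1):0^1=1 -> mex({0, 1, 2}) = 3
G(4): splits (0,3):0^3=3 (1,2):1^2=3 (0,2):0^2=2 (1,1):1^1=0 -> mex({0, 2, 3}) = 1
G(5): splits (0,4):0^1=1 (1,3):1^3=2 (2,2):2^2=0 (0,3):0^3=3 (1,2):1^2=3 -> mex({0, 1, 2, 3}) = 4
G(6) = mex({0, 1, 2, 4}) = 3
G(7) = mex({0, 1, 3, 4, 5}) = 2
G(8) = mex({0, 2, 3, 5, 6}) = 1
G(9) = mex({0, 1, 2, 3, 6, 7}) = 4
G(10) = mex({0, 1, 3, 4, 5, 7}) = 2
G(11) = mex({0, 1, 2, 3, 4, 5}) = 6
G(12) = mex({0, 1, 2, 3, 5, 6, 7}) = 4
G(13) = mex({0, 2, 3, 4, 6, 7}) = 1
G(14) = mex({0, 1, 4, 5, 6, 7}) = 2
G(15) = mex({0, 1, 2, 3, 4, 5, 6}) = 7
G(16) = mex({0, 2, 3, 5, 6, 7}) = 1
G(17) = mex({0, 1, 2, 3, 5, 6, 7}) = 4
G(18) = mex({0, 1, 2, 4, 5, 6}) = 3
G(19) = mex({0, 1, 3, 4, 5, 7}) = 2
G(20) = mex({0, 2, 3, 4, 5, 6, 7}) = 1
G(21) = mex({0, 1, 2, 3, 5, 6, 7}) = 4
G(22) = mex({0, 1, 2, 3, 4, 5, 7}) = 6
G(23) = mex({0, 1, 2, 3, 4, 5, 6}) = 7
G(24) = mex({0, 1, 2, 3, 5, 6, 7}) = 4
G(25) = mex({0, 2, 3, 4, 6, 7}) = 1
G(26) = mex({0, 1, 3, 4, 5, 6, 7}) = 2
G(27) = mex({0, 1, 2, 3, 4, 5, 6, 7}) = 8
G(28) = mex({0, 1, 2, 3, 4, 6, 7, 8}) = 5
G(29) = mex({0, 1, 2, 3, 5, 6, 7, 8, 9}) = 4
G(30) = mex({0, 1, 2, 3, 4, 5, 6, 9, 10}) = 7
G(31) = mex({0, 1, 3, 4, 5, 7, 10, 11}) = 2
G(32) = mex({0, 2, 3, 4, 5, 6, 7, 9, 11}) = 1
G(33) = mex({0, 1, 2, 3, 4, 5, 6, 7, 9, 12}) = 8
G(34) = mex({0, 1, 2, 3, 4, 5, 7, 8, 11, 12}) = 6
G(35) = mex({0, 1, 2, 3, 4, 5, 6, 8, 9, 10, 11}) = 7
G(36) = mex({0, 1, 2, 3, 5, 6, 7, 9, 10}) = 4
G(37) = mex({0, 2, 3, 4, 6, 7, 9, 10, 11, 12}) = 1
G(38) = mex({0, 1, 3, 4, 5, 6, 7, 9, 10, 11, 12}) = 2
G(39) = mex({0, 1, 2, 4, 5, 6, 7, 9, 10, 12, 14}) = 3
Therefore G(39) = 3.

3


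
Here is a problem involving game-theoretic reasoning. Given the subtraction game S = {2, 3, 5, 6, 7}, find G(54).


The subtraction set is S = {2, 3, 5, 6, 7}.
G(k) = mex{ G(k - s) : s in S, s <= k }. We compute iteratively: G(0) = 0.
G(1) = mex({}) = 0
G(2) = mex({0}) = 1
G(3) = mex({0}) = 1
G(4) = mex({0, 1}) = 2
G(5) = mex({0, 1}) = 2
G(6) = mex({0, 1, 2}) = 3
G(7) = mex({0, 1, 2}) = 3
G(8) = mex({0, 1, 2, 3}) = 4
G(9) = mex({1, 2, 3}) = 0
G(10) = mex({1, 2, 3, 4}) = 0
G(11) = mex({0, 2, 3, 4}) = 1
G(12) = mex({0, 2, 3}) = 1
G(13) = mex({0, 1, 3, 4}) = 2
G(14) = mex({0, 1, 3, 4}) = 2
G(15) = mex({0, 1, 2, 4}) = 3
Observe that G(9)..G(15) = 0, 0, 1, 1, 2, 2, 3 repeats G(0)..G(6) = 0, 0, 1, 1, 2, 2, 3.
For k >= max(S) = 7, G(k) is determined by the previous 7 values G(k-7)..G(k-1); a window of 7 consecutive values has recurred shifted by 9, so by induction G(k + 9) = G(k) for all k >= 0: the sequence is periodic from the start with period 9.
One period: G(0..8) = 0, 0, 1, 1, 2, 2, 3, 3, 4.
54 mod 9 = 0, so G(54) = G(0) = 0.

0
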